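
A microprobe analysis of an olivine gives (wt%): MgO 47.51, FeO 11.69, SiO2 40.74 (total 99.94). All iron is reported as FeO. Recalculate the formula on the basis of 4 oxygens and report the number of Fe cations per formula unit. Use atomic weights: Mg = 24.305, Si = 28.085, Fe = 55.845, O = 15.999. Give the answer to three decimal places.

MgO: 47.51/40.304 = 1.17879 mol → 1.17879 mol Mg, 1.17879 mol O.
FeO: 11.69/71.844 = 0.16271 mol → 0.16271 mol Fe, 0.16271 mol O.
SiO2: 40.74/60.083 = 0.67806 mol → 0.67806 mol Si, 1.35612 mol O.
Total oxygen = 2.69762 mol. Normalization factor = 4/2.69762 = 1.48279.
Fe per 4 O = 0.16271 × 1.48279 = 0.241.

0.241 Fe apfu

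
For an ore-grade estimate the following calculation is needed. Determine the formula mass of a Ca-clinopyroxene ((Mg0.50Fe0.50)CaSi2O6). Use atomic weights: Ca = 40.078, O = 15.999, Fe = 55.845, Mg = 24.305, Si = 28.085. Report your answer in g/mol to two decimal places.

The formula mass is the sum 0.50(24.305) + 0.50(55.845) + 1(40.078) + 2(28.085) + 6(15.999).

232.32 g/mol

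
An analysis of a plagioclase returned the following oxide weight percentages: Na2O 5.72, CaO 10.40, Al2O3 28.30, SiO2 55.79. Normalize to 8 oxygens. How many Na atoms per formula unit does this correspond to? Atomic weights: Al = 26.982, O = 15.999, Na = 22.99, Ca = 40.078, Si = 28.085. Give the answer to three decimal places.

Na2O (M=61.979): mol = 0.09229; Na = 0.18458, O = 0.09229.
CaO (M=56.077): mol = 0.18546; Ca = 0.18546, O = 0.18546.
Al2O3 (M=101.961): mol = 0.27756; Al = 0.55512, O = 0.83268.
SiO2 (M=60.083): mol = 0.92855; Si = 0.92855, O = 1.85710.
ΣO = 2.96753; factor = 8/ΣO = 2.69584.
Na apfu = 0.18458 × 2.69584 = 0.498.

0.498 Na apfu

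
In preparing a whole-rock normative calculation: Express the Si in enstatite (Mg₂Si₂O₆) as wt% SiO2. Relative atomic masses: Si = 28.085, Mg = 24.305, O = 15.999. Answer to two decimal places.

59.85 wt%

Molar mass of Mg₂Si₂O₆ = 2×24.305 + 2×28.085 + 6×15.999 = 200.774 g/mol.
Each formula unit contains 2 Si, equivalent to 2/1 = 2.0000 mol SiO2.
M(SiO2) = 1×28.085 + 2×15.999 = 60.083 g/mol.
Mass of SiO2 per formula unit = 2.0000 × 60.083 = 120.166 g.
SiO2 wt% = 120.166 / 200.774 × 100 = 59.85%.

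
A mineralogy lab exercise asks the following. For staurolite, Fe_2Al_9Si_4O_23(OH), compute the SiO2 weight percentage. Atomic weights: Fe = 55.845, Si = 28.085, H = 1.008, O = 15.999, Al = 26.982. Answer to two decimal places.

28.21 wt%

Formula mass = 851.852 g/mol.
4 Si → 4.0000 mol SiO2 per formula unit; M(SiO2) = 60.083, so SiO2 mass = 240.332 g.
240.332/851.852 × 100 = 28.21 wt%.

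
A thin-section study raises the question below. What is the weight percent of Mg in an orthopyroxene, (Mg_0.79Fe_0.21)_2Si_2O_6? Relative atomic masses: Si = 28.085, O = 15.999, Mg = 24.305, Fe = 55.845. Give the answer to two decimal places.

Molar mass of (Mg_0.79Fe_0.21)_2Si_2O_6: 1.58·24.305 + 0.42·55.845 + 2·28.085 + 6·15.999 = 214.021 g/mol.
Mass of Mg per formula unit: 1.58 × 24.305 = 38.402 g.
Weight fraction Mg = 38.402 / 214.021 = 0.1794.

17.94 mass %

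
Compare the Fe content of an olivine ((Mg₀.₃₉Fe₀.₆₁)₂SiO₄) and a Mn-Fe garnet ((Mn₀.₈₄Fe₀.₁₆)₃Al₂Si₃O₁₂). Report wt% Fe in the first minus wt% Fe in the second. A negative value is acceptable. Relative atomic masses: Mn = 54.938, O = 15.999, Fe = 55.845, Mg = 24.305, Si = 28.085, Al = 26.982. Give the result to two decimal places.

32.62 percentage points

Fe in (Mg₀.₃₉Fe₀.₆₁)₂SiO₄: molar mass 179.170 g/mol; 1.22×55.845 = 68.131 g → 38.03 wt%.
Fe in (Mn₀.₈₄Fe₀.₁₆)₃Al₂Si₃O₁₂: molar mass 495.456 g/mol; 0.48×55.845 = 26.806 g → 5.41 wt%.
Difference = 38.03 − 5.41 = 32.62 percentage points.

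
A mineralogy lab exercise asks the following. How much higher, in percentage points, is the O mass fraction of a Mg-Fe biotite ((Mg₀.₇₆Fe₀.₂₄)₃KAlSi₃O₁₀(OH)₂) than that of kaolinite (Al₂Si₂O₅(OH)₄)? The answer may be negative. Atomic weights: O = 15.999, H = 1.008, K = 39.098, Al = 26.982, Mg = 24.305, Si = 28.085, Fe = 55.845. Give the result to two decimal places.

M((Mg₀.₇₆Fe₀.₂₄)₃KAlSi₃O₁₀(OH)₂) = 439.963 g/mol, so wt% O = 191.988/439.963 × 100 = 43.64%.
M(Al₂Si₂O₅(OH)₄) = 258.157 g/mol, so wt% O = 143.991/258.157 × 100 = 55.78%.
43.64 − 55.78 = -12.14 pp.

-12.14 percentage points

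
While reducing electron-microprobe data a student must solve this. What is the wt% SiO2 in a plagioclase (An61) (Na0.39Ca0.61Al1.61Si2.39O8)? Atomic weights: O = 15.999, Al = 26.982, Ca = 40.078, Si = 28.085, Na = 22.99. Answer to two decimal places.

52.80 wt%

Formula mass = 271.970 g/mol.
2.39 Si → 2.3900 mol SiO2 per formula unit; M(SiO2) = 60.083, so SiO2 mass = 143.598 g.
143.598/271.970 × 100 = 52.80 wt%.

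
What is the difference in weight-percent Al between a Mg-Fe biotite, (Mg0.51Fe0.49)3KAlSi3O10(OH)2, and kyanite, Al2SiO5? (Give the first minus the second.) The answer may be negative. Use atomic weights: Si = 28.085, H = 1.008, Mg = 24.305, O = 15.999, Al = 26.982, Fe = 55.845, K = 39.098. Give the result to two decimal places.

-27.48 percentage points

M((Mg0.51Fe0.49)3KAlSi3O10(OH)2) = 463.618 g/mol, so wt% Al = 26.982/463.618 × 100 = 5.82%.
M(Al2SiO5) = 162.044 g/mol, so wt% Al = 53.964/162.044 × 100 = 33.30%.
5.82 − 33.30 = -27.48 pp.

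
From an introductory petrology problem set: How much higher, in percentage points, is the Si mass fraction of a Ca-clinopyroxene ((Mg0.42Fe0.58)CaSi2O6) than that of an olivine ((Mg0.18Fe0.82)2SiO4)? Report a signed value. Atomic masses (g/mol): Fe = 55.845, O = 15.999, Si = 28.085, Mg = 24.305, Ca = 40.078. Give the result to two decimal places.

9.32 percentage points

Si in (Mg0.42Fe0.58)CaSi2O6: molar mass 234.840 g/mol; 2×28.085 = 56.170 g → 23.92 wt%.
Si in (Mg0.18Fe0.82)2SiO4: molar mass 192.417 g/mol; 1×28.085 = 28.085 g → 14.60 wt%.
Difference = 23.92 − 14.60 = 9.32 percentage points.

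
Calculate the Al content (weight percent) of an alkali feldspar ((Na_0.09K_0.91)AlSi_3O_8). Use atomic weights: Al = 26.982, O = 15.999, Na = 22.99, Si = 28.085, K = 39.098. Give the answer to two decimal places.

Formula mass = 0.09·22.99 + 0.91·39.098 + 1·26.982 + 3·28.085 + 8·15.999 = 276.877 g/mol, of which 26.982 g is Al.
So Al makes up 26.982/276.877 = 0.0975 of the mass, i.e. 9.75%.

9.75 weight percent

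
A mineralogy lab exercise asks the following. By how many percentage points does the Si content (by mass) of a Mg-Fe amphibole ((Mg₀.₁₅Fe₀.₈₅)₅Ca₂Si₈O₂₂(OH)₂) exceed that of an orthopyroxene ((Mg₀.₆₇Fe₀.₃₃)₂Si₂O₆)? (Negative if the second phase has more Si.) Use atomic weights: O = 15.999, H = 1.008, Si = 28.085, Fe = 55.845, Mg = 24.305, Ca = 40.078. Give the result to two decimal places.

Si in (Mg₀.₁₅Fe₀.₈₅)₅Ca₂Si₈O₂₂(OH)₂: molar mass 946.398 g/mol; 8×28.085 = 224.680 g → 23.74 wt%.
Si in (Mg₀.₆₇Fe₀.₃₃)₂Si₂O₆: molar mass 221.590 g/mol; 2×28.085 = 56.170 g → 25.35 wt%.
Difference = 23.74 − 25.35 = -1.61 percentage points.

-1.61 percentage points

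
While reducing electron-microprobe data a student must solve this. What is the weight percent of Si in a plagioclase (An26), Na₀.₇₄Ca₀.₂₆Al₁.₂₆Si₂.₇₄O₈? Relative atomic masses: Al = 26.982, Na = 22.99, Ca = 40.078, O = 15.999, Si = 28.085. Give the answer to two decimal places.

Molar mass of Na₀.₇₄Ca₀.₂₆Al₁.₂₆Si₂.₇₄O₈: 0.74·22.99 + 0.26·40.078 + 1.26·26.982 + 2.74·28.085 + 8·15.999 = 266.375 g/mol.
Mass of Si per formula unit: 2.74 × 28.085 = 76.953 g.
Weight fraction Si = 76.953 / 266.375 = 0.2889.

28.89 weight percent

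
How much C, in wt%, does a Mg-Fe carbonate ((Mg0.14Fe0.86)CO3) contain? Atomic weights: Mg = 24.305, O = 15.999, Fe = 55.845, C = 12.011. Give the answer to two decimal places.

10.78 wt%

Formula mass = 0.14×24.305 + 0.86×55.845 + 1×12.011 + 3×15.999 = 111.437 g/mol, of which 12.011 g is C.
So C makes up 12.011/111.437 = 0.1078 of the mass, i.e. 10.78%.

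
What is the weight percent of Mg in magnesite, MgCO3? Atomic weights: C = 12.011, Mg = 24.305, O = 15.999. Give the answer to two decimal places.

Molar mass of MgCO3: 1×24.305 + 1×12.011 + 3×15.999 = 84.313 g/mol.
Mass of Mg per formula unit: 1 × 24.305 = 24.305 g.
Weight fraction Mg = 24.305 / 84.313 = 0.2883.

28.83 weight percent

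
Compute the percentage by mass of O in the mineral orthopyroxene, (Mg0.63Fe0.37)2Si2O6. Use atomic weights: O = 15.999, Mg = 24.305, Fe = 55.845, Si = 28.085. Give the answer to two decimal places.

42.83 weight percent

M((Mg0.63Fe0.37)2Si2O6) = 224.114 g/mol.
O contributes 6 × 15.999 = 95.994 g per mole.
95.994/224.114 = 0.4283 → 42.83%.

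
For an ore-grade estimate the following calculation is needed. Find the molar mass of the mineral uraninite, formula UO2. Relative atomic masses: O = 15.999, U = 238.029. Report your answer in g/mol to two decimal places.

270.03 g/mol

U: 1 × 238.029 = 238.0290
O: 2 × 15.999 = 31.9980
Summing the contributions gives the formula mass.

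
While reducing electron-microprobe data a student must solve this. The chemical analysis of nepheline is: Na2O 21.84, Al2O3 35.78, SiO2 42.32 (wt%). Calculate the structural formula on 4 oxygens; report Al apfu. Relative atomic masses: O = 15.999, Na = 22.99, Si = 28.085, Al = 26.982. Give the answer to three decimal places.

0.998 Al apfu

21.84 wt% Na2O ÷ 61.979 g/mol = 0.35238 mol, giving 0.70476 Na and 0.35238 O.
35.78 wt% Al2O3 ÷ 101.961 g/mol = 0.35092 mol, giving 0.70184 Al and 1.05276 O.
42.32 wt% SiO2 ÷ 60.083 g/mol = 0.70436 mol, giving 0.70436 Si and 1.40872 O.
Oxygen sums to 2.81386; scaling by 4/2.81386 = 1.42153 puts the formula on 4 O.
Al: 0.70184 × 1.42153 = 0.998 atoms per formula unit.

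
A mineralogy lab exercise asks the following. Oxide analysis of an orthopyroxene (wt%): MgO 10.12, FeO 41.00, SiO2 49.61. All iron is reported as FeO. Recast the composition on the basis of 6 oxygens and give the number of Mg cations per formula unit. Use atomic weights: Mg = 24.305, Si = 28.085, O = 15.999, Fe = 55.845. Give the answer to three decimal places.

10.12 wt% MgO ÷ 40.304 g/mol = 0.25109 mol, giving 0.25109 Mg and 0.25109 O.
41.00 wt% FeO ÷ 71.844 g/mol = 0.57068 mol, giving 0.57068 Fe and 0.57068 O.
49.61 wt% SiO2 ÷ 60.083 g/mol = 0.82569 mol, giving 0.82569 Si and 1.65138 O.
Oxygen sums to 2.47315; scaling by 6/2.47315 = 2.42606 puts the formula on 6 O.
Mg: 0.25109 × 2.42606 = 0.609 atoms per formula unit.

0.609 Mg apfu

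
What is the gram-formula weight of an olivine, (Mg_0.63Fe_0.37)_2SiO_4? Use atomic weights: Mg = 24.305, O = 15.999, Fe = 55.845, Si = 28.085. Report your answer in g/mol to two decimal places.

M = 1.26(24.305) + 0.74(55.845) + 1(28.085) + 4(15.999)

164.03 g/mol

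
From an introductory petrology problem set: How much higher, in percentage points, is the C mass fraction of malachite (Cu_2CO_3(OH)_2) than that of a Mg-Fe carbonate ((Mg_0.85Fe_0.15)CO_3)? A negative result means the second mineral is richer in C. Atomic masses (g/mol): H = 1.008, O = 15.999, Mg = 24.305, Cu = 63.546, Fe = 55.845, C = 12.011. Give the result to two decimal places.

-8.06 percentage points

C in Cu_2CO_3(OH)_2: molar mass 221.114 g/mol; 1×12.011 = 12.011 g → 5.43 wt%.
C in (Mg_0.85Fe_0.15)CO_3: molar mass 89.044 g/mol; 1×12.011 = 12.011 g → 13.49 wt%.
Difference = 5.43 − 13.49 = -8.06 percentage points.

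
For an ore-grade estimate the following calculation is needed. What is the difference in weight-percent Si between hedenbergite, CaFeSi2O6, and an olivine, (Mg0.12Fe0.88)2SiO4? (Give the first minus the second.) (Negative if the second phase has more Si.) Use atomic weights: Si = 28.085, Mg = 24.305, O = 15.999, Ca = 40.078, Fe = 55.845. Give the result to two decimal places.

First mineral: 56.170 g Si in 248.087 g formula = 22.64 wt% Si.
Second mineral: 28.085 g Si in 196.201 g formula = 14.31 wt% Si.
22.64% − 14.31% gives a difference of 8.33 percentage points.

8.33 percentage points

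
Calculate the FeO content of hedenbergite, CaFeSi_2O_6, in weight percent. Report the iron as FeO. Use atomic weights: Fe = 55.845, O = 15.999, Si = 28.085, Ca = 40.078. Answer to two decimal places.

M(CaFeSi_2O_6) = 248.087 g/mol; M(FeO) = 71.844 g/mol.
Moles FeO per formula unit = 1 Fe ÷ 1 = 1.0000.
FeO fraction = (1.0000 × 71.844) / 248.087 = 71.844/248.087 = 0.2896.

28.96 wt%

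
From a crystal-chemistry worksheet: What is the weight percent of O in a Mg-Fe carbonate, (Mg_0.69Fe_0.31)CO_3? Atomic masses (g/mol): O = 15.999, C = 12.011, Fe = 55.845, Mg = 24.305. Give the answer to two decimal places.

51.01 wt%

Molar mass of (Mg_0.69Fe_0.31)CO_3: 0.69×24.305 + 0.31×55.845 + 1×12.011 + 3×15.999 = 94.090 g/mol.
Mass of O per formula unit: 3 × 15.999 = 47.997 g.
Weight fraction O = 47.997 / 94.090 = 0.5101.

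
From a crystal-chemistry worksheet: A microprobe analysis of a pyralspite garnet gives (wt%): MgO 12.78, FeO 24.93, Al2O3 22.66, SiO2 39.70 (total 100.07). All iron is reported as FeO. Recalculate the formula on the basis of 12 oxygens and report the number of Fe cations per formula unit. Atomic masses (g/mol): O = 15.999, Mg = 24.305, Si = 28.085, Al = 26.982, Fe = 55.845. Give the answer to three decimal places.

MgO: 12.78/40.304 = 0.31709 mol → 0.31709 mol Mg, 0.31709 mol O.
FeO: 24.93/71.844 = 0.34700 mol → 0.34700 mol Fe, 0.34700 mol O.
Al2O3: 22.66/101.961 = 0.22224 mol → 0.44448 mol Al, 0.66672 mol O.
SiO2: 39.70/60.083 = 0.66075 mol → 0.66075 mol Si, 1.32150 mol O.
Total oxygen = 2.65231 mol. Normalization factor = 12/2.65231 = 4.52436.
Fe per 12 O = 0.34700 × 4.52436 = 1.570.

1.570 Fe apfu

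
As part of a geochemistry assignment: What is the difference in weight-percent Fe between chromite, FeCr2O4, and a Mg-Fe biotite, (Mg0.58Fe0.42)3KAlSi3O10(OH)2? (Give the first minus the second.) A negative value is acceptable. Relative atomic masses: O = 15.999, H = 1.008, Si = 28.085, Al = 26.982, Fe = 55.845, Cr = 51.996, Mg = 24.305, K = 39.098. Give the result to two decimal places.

9.55 percentage points

M(FeCr2O4) = 223.833 g/mol, so wt% Fe = 55.845/223.833 × 100 = 24.95%.
M((Mg0.58Fe0.42)3KAlSi3O10(OH)2) = 456.994 g/mol, so wt% Fe = 70.365/456.994 × 100 = 15.40%.
24.95 − 15.40 = 9.55 pp.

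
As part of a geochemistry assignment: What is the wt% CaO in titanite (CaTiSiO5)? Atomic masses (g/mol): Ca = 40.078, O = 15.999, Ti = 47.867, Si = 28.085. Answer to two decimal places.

28.61 wt%

Formula mass = 196.025 g/mol.
1 Ca → 1.0000 mol CaO per formula unit; M(CaO) = 56.077, so CaO mass = 56.077 g.
56.077/196.025 × 100 = 28.61 wt%.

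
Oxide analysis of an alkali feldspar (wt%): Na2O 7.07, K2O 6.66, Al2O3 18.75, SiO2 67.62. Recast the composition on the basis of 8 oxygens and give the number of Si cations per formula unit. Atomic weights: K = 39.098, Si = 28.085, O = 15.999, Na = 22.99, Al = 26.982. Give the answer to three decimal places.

7.07 wt% Na2O ÷ 61.979 g/mol = 0.11407 mol, giving 0.22814 Na and 0.11407 O.
6.66 wt% K2O ÷ 94.195 g/mol = 0.07070 mol, giving 0.14140 K and 0.07070 O.
18.75 wt% Al2O3 ÷ 101.961 g/mol = 0.18389 mol, giving 0.36778 Al and 0.55167 O.
67.62 wt% SiO2 ÷ 60.083 g/mol = 1.12544 mol, giving 1.12544 Si and 2.25088 O.
Oxygen sums to 2.98732; scaling by 8/2.98732 = 2.67799 puts the formula on 8 O.
Si: 1.12544 × 2.67799 = 3.014 atoms per formula unit.

3.014 Si apfu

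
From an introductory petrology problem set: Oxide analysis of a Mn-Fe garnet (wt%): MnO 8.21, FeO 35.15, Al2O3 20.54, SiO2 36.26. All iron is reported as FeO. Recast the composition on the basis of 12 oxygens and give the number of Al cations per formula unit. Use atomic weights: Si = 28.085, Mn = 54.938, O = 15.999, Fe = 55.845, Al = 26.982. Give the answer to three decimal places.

2.001 Al apfu

MnO (M=70.937): mol = 0.11574; Mn = 0.11574, O = 0.11574.
FeO (M=71.844): mol = 0.48925; Fe = 0.48925, O = 0.48925.
Al2O3 (M=101.961): mol = 0.20145; Al = 0.40290, O = 0.60435.
SiO2 (M=60.083): mol = 0.60350; Si = 0.60350, O = 1.20700.
ΣO = 2.41634; factor = 12/ΣO = 4.96619.
Al apfu = 0.40290 × 4.96619 = 2.001.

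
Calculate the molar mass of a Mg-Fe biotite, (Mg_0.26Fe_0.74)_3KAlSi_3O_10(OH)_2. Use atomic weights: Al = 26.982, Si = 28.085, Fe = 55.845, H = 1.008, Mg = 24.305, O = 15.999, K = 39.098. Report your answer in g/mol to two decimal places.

M = 0.78·24.305 + 2.22·55.845 + 1·39.098 + 1·26.982 + 3·28.085 + 12·15.999 + 2·1.008

487.27 g/mol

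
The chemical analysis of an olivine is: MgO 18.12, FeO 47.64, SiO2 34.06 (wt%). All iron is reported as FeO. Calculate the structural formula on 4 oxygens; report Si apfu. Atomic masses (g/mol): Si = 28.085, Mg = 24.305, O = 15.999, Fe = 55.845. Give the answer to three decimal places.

18.12 wt% MgO ÷ 40.304 g/mol = 0.44958 mol, giving 0.44958 Mg and 0.44958 O.
47.64 wt% FeO ÷ 71.844 g/mol = 0.66310 mol, giving 0.66310 Fe and 0.66310 O.
34.06 wt% SiO2 ÷ 60.083 g/mol = 0.56688 mol, giving 0.56688 Si and 1.13376 O.
Oxygen sums to 2.24644; scaling by 4/2.24644 = 1.78060 puts the formula on 4 O.
Si: 0.56688 × 1.78060 = 1.009 atoms per formula unit.

1.009 Si apfu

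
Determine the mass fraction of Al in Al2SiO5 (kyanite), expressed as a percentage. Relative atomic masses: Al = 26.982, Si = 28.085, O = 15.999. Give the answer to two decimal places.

33.30 wt%

Molar mass of Al2SiO5: 2·26.982 + 1·28.085 + 5·15.999 = 162.044 g/mol.
Mass of Al per formula unit: 2 × 26.982 = 53.964 g.
Weight fraction Al = 53.964 / 162.044 = 0.3330.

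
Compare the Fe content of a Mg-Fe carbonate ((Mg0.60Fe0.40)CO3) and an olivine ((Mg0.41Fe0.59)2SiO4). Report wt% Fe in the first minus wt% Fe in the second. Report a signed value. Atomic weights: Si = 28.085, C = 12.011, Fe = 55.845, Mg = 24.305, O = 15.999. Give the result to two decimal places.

-13.99 percentage points

First mineral: 22.338 g Fe in 96.929 g formula = 23.05 wt% Fe.
Second mineral: 65.897 g Fe in 177.908 g formula = 37.04 wt% Fe.
23.05% − 37.04% gives a difference of -13.99 percentage points.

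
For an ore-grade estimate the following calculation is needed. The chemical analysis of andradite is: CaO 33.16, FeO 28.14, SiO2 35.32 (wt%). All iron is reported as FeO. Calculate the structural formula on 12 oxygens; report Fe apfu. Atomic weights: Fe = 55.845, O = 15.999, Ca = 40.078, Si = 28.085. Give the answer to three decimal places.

2.177 Fe apfu

CaO (M=56.077): mol = 0.59133; Ca = 0.59133, O = 0.59133.
FeO (M=71.844): mol = 0.39168; Fe = 0.39168, O = 0.39168.
SiO2 (M=60.083): mol = 0.58785; Si = 0.58785, O = 1.17570.
ΣO = 2.15871; factor = 12/ΣO = 5.55888.
Fe apfu = 0.39168 × 5.55888 = 2.177.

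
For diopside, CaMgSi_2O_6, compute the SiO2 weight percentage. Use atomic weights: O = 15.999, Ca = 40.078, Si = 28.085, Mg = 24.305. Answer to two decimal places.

Formula mass = 216.547 g/mol.
2 Si → 2.0000 mol SiO2 per formula unit; M(SiO2) = 60.083, so SiO2 mass = 120.166 g.
120.166/216.547 × 100 = 55.49 wt%.

55.49 wt%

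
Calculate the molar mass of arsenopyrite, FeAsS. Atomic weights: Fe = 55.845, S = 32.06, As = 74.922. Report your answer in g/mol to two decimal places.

The formula mass is the sum 1(55.845) + 1(74.922) + 1(32.06).

162.83 g/mol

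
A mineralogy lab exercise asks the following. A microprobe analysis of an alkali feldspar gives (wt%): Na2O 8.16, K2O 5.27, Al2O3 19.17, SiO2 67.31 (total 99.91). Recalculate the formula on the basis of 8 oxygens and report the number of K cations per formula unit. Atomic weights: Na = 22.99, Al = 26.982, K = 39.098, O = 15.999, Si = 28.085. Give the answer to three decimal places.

Na2O: 8.16/61.979 = 0.13166 mol → 0.26332 mol Na, 0.13166 mol O.
K2O: 5.27/94.195 = 0.05595 mol → 0.11190 mol K, 0.05595 mol O.
Al2O3: 19.17/101.961 = 0.18801 mol → 0.37602 mol Al, 0.56403 mol O.
SiO2: 67.31/60.083 = 1.12028 mol → 1.12028 mol Si, 2.24056 mol O.
Total oxygen = 2.99220 mol. Normalization factor = 8/2.99220 = 2.67362.
K per 8 O = 0.11190 × 2.67362 = 0.299.

0.299 K apfu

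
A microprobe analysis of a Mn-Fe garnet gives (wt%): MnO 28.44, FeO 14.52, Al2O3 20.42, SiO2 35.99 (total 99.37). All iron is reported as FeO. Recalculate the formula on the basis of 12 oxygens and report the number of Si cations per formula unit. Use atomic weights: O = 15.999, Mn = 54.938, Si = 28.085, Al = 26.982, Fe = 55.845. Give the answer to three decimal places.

2.993 Si apfu

MnO: 28.44/70.937 = 0.40092 mol → 0.40092 mol Mn, 0.40092 mol O.
FeO: 14.52/71.844 = 0.20210 mol → 0.20210 mol Fe, 0.20210 mol O.
Al2O3: 20.42/101.961 = 0.20027 mol → 0.40054 mol Al, 0.60081 mol O.
SiO2: 35.99/60.083 = 0.59900 mol → 0.59900 mol Si, 1.19800 mol O.
Total oxygen = 2.40183 mol. Normalization factor = 12/2.40183 = 4.99619.
Si per 12 O = 0.59900 × 4.99619 = 2.993.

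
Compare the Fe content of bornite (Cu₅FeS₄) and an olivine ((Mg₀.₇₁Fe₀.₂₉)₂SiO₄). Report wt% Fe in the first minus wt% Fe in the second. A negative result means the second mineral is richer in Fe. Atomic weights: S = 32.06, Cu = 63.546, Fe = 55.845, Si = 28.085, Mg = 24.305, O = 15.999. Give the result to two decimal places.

-9.24 percentage points

M(Cu₅FeS₄) = 501.815 g/mol, so wt% Fe = 55.845/501.815 × 100 = 11.13%.
M((Mg₀.₇₁Fe₀.₂₉)₂SiO₄) = 158.984 g/mol, so wt% Fe = 32.390/158.984 × 100 = 20.37%.
11.13 − 20.37 = -9.24 pp.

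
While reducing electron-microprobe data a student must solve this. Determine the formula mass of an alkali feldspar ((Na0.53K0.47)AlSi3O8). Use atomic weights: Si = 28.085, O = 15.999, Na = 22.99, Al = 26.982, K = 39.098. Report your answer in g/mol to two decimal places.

269.79 g/mol

Na: 0.53 × 22.99 = 12.1847
K: 0.47 × 39.098 = 18.3761
Al: 1 × 26.982 = 26.9820
Si: 3 × 28.085 = 84.2550
O: 8 × 15.999 = 127.9920
Summing the contributions gives the formula mass.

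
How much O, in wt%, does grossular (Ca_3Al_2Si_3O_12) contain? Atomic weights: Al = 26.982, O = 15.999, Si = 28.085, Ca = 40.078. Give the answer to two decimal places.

Formula mass = 3×40.078 + 2×26.982 + 3×28.085 + 12×15.999 = 450.441 g/mol, of which 191.988 g is O.
So O makes up 191.988/450.441 = 0.4262 of the mass, i.e. 42.62%.

42.62 wt%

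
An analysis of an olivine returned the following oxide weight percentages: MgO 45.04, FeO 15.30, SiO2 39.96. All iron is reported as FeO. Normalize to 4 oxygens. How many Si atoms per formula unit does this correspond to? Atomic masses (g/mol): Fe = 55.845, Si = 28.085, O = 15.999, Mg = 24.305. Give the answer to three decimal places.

45.04 wt% MgO ÷ 40.304 g/mol = 1.11751 mol, giving 1.11751 Mg and 1.11751 O.
15.30 wt% FeO ÷ 71.844 g/mol = 0.21296 mol, giving 0.21296 Fe and 0.21296 O.
39.96 wt% SiO2 ÷ 60.083 g/mol = 0.66508 mol, giving 0.66508 Si and 1.33016 O.
Oxygen sums to 2.66063; scaling by 4/2.66063 = 1.50340 puts the formula on 4 O.
Si: 0.66508 × 1.50340 = 1.000 atoms per formula unit.

1.000 Si apfu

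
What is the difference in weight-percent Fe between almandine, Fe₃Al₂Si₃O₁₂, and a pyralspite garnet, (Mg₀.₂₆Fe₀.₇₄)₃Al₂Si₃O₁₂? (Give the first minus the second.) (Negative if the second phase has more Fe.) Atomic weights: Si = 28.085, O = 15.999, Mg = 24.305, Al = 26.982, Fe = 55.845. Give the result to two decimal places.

M(Fe₃Al₂Si₃O₁₂) = 497.742 g/mol, so wt% Fe = 167.535/497.742 × 100 = 33.66%.
M((Mg₀.₂₆Fe₀.₇₄)₃Al₂Si₃O₁₂) = 473.141 g/mol, so wt% Fe = 123.976/473.141 × 100 = 26.20%.
33.66 − 26.20 = 7.46 pp.

7.46 percentage points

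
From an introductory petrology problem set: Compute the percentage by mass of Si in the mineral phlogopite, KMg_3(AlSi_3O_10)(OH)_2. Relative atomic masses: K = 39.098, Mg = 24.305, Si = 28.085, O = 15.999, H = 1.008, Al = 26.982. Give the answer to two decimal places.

Formula mass = 1×39.098 + 3×24.305 + 1×26.982 + 3×28.085 + 12×15.999 + 2×1.008 = 417.254 g/mol, of which 84.255 g is Si.
So Si makes up 84.255/417.254 = 0.2019 of the mass, i.e. 20.19%.

20.19 weight percent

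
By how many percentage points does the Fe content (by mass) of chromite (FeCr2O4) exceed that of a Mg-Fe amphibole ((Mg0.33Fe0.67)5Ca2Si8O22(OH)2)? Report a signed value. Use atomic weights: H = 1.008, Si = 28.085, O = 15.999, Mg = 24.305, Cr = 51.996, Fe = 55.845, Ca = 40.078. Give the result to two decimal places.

4.57 percentage points

First mineral: 55.845 g Fe in 223.833 g formula = 24.95 wt% Fe.
Second mineral: 187.081 g Fe in 918.012 g formula = 20.38 wt% Fe.
24.95% − 20.38% gives a difference of 4.57 percentage points.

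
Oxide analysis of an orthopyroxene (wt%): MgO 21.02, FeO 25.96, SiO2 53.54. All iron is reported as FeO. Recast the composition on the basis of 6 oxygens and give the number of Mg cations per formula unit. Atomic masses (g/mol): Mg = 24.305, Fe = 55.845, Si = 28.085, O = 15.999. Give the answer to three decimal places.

1.174 Mg apfu

MgO (M=40.304): mol = 0.52154; Mg = 0.52154, O = 0.52154.
FeO (M=71.844): mol = 0.36134; Fe = 0.36134, O = 0.36134.
SiO2 (M=60.083): mol = 0.89110; Si = 0.89110, O = 1.78220.
ΣO = 2.66508; factor = 6/ΣO = 2.25134.
Mg apfu = 0.52154 × 2.25134 = 1.174.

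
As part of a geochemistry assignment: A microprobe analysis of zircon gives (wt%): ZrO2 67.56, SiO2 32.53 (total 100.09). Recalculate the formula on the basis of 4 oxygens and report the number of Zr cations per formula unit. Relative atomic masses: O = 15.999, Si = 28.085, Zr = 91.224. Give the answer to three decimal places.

67.56 wt% ZrO2 ÷ 123.222 g/mol = 0.54828 mol, giving 0.54828 Zr and 1.09656 O.
32.53 wt% SiO2 ÷ 60.083 g/mol = 0.54142 mol, giving 0.54142 Si and 1.08284 O.
Oxygen sums to 2.17940; scaling by 4/2.17940 = 1.83537 puts the formula on 4 O.
Zr: 0.54828 × 1.83537 = 1.006 atoms per formula unit.

1.006 Zr apfu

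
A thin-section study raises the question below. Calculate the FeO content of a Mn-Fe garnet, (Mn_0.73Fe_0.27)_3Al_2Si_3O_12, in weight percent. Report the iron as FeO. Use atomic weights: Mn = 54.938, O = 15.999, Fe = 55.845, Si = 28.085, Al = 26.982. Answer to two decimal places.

11.74 wt%

M((Mn_0.73Fe_0.27)_3Al_2Si_3O_12) = 495.756 g/mol; M(FeO) = 71.844 g/mol.
Moles FeO per formula unit = 0.81 Fe ÷ 1 = 0.8100.
FeO fraction = (0.8100 × 71.844) / 495.756 = 58.194/495.756 = 0.1174.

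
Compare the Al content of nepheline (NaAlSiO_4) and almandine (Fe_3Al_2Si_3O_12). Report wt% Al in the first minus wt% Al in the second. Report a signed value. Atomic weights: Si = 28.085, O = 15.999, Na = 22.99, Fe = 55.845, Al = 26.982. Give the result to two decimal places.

8.15 percentage points

M(NaAlSiO_4) = 142.053 g/mol, so wt% Al = 26.982/142.053 × 100 = 18.99%.
M(Fe_3Al_2Si_3O_12) = 497.742 g/mol, so wt% Al = 53.964/497.742 × 100 = 10.84%.
18.99 − 10.84 = 8.15 pp.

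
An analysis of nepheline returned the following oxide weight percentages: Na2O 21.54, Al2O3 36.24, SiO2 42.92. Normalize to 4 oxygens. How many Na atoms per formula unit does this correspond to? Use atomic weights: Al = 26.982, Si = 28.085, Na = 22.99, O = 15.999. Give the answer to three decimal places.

Na2O: 21.54/61.979 = 0.34754 mol → 0.69508 mol Na, 0.34754 mol O.
Al2O3: 36.24/101.961 = 0.35543 mol → 0.71086 mol Al, 1.06629 mol O.
SiO2: 42.92/60.083 = 0.71435 mol → 0.71435 mol Si, 1.42870 mol O.
Total oxygen = 2.84253 mol. Normalization factor = 4/2.84253 = 1.40720.
Na per 4 O = 0.69508 × 1.40720 = 0.978.

0.978 Na apfu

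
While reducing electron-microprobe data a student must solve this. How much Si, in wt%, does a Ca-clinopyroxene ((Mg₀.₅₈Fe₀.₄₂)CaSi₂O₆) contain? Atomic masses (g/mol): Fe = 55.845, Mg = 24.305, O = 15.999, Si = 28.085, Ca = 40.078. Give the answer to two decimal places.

Molar mass of (Mg₀.₅₈Fe₀.₄₂)CaSi₂O₆: 0.58*24.305 + 0.42*55.845 + 1*40.078 + 2*28.085 + 6*15.999 = 229.794 g/mol.
Mass of Si per formula unit: 2 × 28.085 = 56.170 g.
Weight fraction Si = 56.170 / 229.794 = 0.2444.

24.44 wt%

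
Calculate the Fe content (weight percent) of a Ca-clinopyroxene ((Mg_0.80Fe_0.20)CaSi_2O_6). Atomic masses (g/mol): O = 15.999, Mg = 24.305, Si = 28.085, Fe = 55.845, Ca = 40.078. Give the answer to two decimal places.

5.01 weight percent

Molar mass of (Mg_0.80Fe_0.20)CaSi_2O_6: 0.80·24.305 + 0.20·55.845 + 1·40.078 + 2·28.085 + 6·15.999 = 222.855 g/mol.
Mass of Fe per formula unit: 0.20 × 55.845 = 11.169 g.
Weight fraction Fe = 11.169 / 222.855 = 0.0501.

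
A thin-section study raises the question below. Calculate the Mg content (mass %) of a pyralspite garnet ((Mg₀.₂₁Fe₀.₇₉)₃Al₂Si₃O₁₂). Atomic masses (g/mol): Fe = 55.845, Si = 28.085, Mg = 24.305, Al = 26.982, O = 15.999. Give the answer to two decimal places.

3.20 mass %

Molar mass of (Mg₀.₂₁Fe₀.₇₉)₃Al₂Si₃O₁₂: 0.63*24.305 + 2.37*55.845 + 2*26.982 + 3*28.085 + 12*15.999 = 477.872 g/mol.
Mass of Mg per formula unit: 0.63 × 24.305 = 15.312 g.
Weight fraction Mg = 15.312 / 477.872 = 0.0320.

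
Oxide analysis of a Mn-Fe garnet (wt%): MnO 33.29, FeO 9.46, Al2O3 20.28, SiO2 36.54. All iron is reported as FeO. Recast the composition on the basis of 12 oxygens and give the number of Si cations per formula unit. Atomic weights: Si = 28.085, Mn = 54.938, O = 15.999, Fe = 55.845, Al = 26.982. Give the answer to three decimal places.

MnO (M=70.937): mol = 0.46929; Mn = 0.46929, O = 0.46929.
FeO (M=71.844): mol = 0.13167; Fe = 0.13167, O = 0.13167.
Al2O3 (M=101.961): mol = 0.19890; Al = 0.39780, O = 0.59670.
SiO2 (M=60.083): mol = 0.60816; Si = 0.60816, O = 1.21632.
ΣO = 2.41398; factor = 12/ΣO = 4.97104.
Si apfu = 0.60816 × 4.97104 = 3.023.

3.023 Si apfu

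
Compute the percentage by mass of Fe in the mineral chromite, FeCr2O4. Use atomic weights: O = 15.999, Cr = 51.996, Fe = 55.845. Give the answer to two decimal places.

24.95 mass %

Formula mass = 1·55.845 + 2·51.996 + 4·15.999 = 223.833 g/mol, of which 55.845 g is Fe.
So Fe makes up 55.845/223.833 = 0.2495 of the mass, i.e. 24.95%.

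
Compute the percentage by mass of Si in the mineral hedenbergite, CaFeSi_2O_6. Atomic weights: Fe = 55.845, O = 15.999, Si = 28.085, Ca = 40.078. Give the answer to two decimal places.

Molar mass of CaFeSi_2O_6: 1×40.078 + 1×55.845 + 2×28.085 + 6×15.999 = 248.087 g/mol.
Mass of Si per formula unit: 2 × 28.085 = 56.170 g.
Weight fraction Si = 56.170 / 248.087 = 0.2264.

22.64 wt%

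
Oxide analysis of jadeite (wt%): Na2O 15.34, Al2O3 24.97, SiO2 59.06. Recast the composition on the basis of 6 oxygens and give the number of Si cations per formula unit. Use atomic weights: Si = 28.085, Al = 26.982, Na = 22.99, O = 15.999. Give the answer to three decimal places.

2.001 Si apfu

Na2O (M=61.979): mol = 0.24750; Na = 0.49500, O = 0.24750.
Al2O3 (M=101.961): mol = 0.24490; Al = 0.48980, O = 0.73470.
SiO2 (M=60.083): mol = 0.98297; Si = 0.98297, O = 1.96594.
ΣO = 2.94814; factor = 6/ΣO = 2.03518.
Si apfu = 0.98297 × 2.03518 = 2.001.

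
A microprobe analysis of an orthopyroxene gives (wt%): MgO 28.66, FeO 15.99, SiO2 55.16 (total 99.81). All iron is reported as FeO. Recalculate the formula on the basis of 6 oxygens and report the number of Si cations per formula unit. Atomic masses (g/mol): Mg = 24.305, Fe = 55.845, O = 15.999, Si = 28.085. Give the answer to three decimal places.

28.66 wt% MgO ÷ 40.304 g/mol = 0.71110 mol, giving 0.71110 Mg and 0.71110 O.
15.99 wt% FeO ÷ 71.844 g/mol = 0.22257 mol, giving 0.22257 Fe and 0.22257 O.
55.16 wt% SiO2 ÷ 60.083 g/mol = 0.91806 mol, giving 0.91806 Si and 1.83612 O.
Oxygen sums to 2.76979; scaling by 6/2.76979 = 2.16623 puts the formula on 6 O.
Si: 0.91806 × 2.16623 = 1.989 atoms per formula unit.

1.989 Si apfu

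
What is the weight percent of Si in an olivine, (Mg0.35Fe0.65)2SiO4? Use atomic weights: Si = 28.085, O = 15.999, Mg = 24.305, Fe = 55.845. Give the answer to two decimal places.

15.46 weight percent

Formula mass = 0.70*24.305 + 1.30*55.845 + 1*28.085 + 4*15.999 = 181.693 g/mol, of which 28.085 g is Si.
So Si makes up 28.085/181.693 = 0.1546 of the mass, i.e. 15.46%.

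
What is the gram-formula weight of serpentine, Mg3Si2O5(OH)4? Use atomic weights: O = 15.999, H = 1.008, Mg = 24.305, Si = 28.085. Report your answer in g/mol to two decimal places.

277.11 g/mol

M = 3*24.305 + 2*28.085 + 9*15.999 + 4*1.008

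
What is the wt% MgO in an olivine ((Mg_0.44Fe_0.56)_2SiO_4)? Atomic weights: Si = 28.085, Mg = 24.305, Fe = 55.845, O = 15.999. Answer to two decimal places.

20.15 wt%

Formula mass = 176.016 g/mol.
0.88 Mg → 0.8800 mol MgO per formula unit; M(MgO) = 40.304, so MgO mass = 35.468 g.
35.468/176.016 × 100 = 20.15 wt%.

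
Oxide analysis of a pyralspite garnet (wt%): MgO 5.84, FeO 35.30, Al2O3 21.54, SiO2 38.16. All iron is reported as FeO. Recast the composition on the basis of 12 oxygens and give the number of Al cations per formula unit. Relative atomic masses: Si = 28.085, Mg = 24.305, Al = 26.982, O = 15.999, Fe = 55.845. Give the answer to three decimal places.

1.996 Al apfu

MgO (M=40.304): mol = 0.14490; Mg = 0.14490, O = 0.14490.
FeO (M=71.844): mol = 0.49134; Fe = 0.49134, O = 0.49134.
Al2O3 (M=101.961): mol = 0.21126; Al = 0.42252, O = 0.63378.
SiO2 (M=60.083): mol = 0.63512; Si = 0.63512, O = 1.27024.
ΣO = 2.54026; factor = 12/ΣO = 4.72393.
Al apfu = 0.42252 × 4.72393 = 1.996.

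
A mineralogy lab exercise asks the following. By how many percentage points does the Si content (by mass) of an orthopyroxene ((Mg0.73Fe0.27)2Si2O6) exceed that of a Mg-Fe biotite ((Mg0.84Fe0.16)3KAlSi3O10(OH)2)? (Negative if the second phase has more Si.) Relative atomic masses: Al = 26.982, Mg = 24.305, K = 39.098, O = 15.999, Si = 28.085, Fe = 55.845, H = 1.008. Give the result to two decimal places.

6.30 percentage points

First mineral: 56.170 g Si in 217.806 g formula = 25.79 wt% Si.
Second mineral: 84.255 g Si in 432.393 g formula = 19.49 wt% Si.
25.79% − 19.49% gives a difference of 6.30 percentage points.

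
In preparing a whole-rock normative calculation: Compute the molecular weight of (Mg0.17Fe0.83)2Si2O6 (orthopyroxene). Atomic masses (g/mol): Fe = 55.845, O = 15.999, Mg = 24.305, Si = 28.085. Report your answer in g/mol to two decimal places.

Mg: 0.34 × 24.305 = 8.2637
Fe: 1.66 × 55.845 = 92.7027
Si: 2 × 28.085 = 56.1700
O: 6 × 15.999 = 95.9940
Summing the contributions gives the formula mass.

253.13 g/mol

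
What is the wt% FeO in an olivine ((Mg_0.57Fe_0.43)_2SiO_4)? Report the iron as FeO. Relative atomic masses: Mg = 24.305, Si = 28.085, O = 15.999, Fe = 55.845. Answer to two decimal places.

36.82 wt%

Formula mass = 167.815 g/mol.
0.86 Fe → 0.8600 mol FeO per formula unit; M(FeO) = 71.844, so FeO mass = 61.786 g.
61.786/167.815 × 100 = 36.82 wt%.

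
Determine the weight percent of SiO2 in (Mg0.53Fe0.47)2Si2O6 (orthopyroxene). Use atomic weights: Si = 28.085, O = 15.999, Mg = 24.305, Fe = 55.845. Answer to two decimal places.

Formula mass = 230.422 g/mol.
2 Si → 2.0000 mol SiO2 per formula unit; M(SiO2) = 60.083, so SiO2 mass = 120.166 g.
120.166/230.422 × 100 = 52.15 wt%.

52.15 wt%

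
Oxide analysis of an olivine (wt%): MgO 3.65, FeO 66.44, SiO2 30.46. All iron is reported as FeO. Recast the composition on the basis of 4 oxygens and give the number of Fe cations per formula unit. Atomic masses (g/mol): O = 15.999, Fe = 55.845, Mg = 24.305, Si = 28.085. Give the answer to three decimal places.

3.65 wt% MgO ÷ 40.304 g/mol = 0.09056 mol, giving 0.09056 Mg and 0.09056 O.
66.44 wt% FeO ÷ 71.844 g/mol = 0.92478 mol, giving 0.92478 Fe and 0.92478 O.
30.46 wt% SiO2 ÷ 60.083 g/mol = 0.50697 mol, giving 0.50697 Si and 1.01394 O.
Oxygen sums to 2.02928; scaling by 4/2.02928 = 1.97114 puts the formula on 4 O.
Fe: 0.92478 × 1.97114 = 1.823 atoms per formula unit.

1.823 Fe apfu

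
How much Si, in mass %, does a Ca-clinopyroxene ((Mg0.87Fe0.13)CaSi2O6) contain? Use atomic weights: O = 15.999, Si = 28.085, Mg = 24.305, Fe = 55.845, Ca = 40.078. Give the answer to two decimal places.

Formula mass = 0.87·24.305 + 0.13·55.845 + 1·40.078 + 2·28.085 + 6·15.999 = 220.647 g/mol, of which 56.170 g is Si.
So Si makes up 56.170/220.647 = 0.2546 of the mass, i.e. 25.46%.

25.46 mass %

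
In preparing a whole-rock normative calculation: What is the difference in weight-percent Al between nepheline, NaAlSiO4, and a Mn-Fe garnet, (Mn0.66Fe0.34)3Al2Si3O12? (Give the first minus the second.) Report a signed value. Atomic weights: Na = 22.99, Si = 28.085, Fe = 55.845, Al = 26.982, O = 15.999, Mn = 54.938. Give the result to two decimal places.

8.11 percentage points

First mineral: 26.982 g Al in 142.053 g formula = 18.99 wt% Al.
Second mineral: 53.964 g Al in 495.946 g formula = 10.88 wt% Al.
18.99% − 10.88% gives a difference of 8.11 percentage points.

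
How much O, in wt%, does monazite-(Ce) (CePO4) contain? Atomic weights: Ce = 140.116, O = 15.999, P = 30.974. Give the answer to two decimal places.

27.22 wt%

M(CePO4) = 235.086 g/mol.
O contributes 4 × 15.999 = 63.996 g per mole.
63.996/235.086 = 0.2722 → 27.22%.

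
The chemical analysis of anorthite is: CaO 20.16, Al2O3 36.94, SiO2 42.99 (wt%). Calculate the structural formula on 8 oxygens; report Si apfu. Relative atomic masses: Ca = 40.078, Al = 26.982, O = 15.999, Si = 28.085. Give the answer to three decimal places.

1.989 Si apfu

CaO (M=56.077): mol = 0.35951; Ca = 0.35951, O = 0.35951.
Al2O3 (M=101.961): mol = 0.36230; Al = 0.72460, O = 1.08690.
SiO2 (M=60.083): mol = 0.71551; Si = 0.71551, O = 1.43102.
ΣO = 2.87743; factor = 8/ΣO = 2.78026.
Si apfu = 0.71551 × 2.78026 = 1.989.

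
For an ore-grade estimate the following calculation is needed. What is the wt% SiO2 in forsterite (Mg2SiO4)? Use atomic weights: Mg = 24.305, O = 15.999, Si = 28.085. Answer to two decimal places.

Formula mass = 140.691 g/mol.
1 Si → 1.0000 mol SiO2 per formula unit; M(SiO2) = 60.083, so SiO2 mass = 60.083 g.
60.083/140.691 × 100 = 42.71 wt%.

42.71 wt%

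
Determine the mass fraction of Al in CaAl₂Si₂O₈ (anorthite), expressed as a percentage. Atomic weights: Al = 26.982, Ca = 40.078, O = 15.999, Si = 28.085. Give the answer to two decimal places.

M(CaAl₂Si₂O₈) = 278.204 g/mol.
Al contributes 2 × 26.982 = 53.964 g per mole.
53.964/278.204 = 0.1940 → 19.40%.

19.40 mass %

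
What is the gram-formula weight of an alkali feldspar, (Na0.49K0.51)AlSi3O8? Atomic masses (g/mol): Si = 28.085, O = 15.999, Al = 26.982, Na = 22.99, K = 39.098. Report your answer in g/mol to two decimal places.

270.43 g/mol

M = 0.49×22.99 + 0.51×39.098 + 1×26.982 + 3×28.085 + 8×15.999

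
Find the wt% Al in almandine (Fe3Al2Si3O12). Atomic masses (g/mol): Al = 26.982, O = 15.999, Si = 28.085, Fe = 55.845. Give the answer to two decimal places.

Molar mass of Fe3Al2Si3O12: 3*55.845 + 2*26.982 + 3*28.085 + 12*15.999 = 497.742 g/mol.
Mass of Al per formula unit: 2 × 26.982 = 53.964 g.
Weight fraction Al = 53.964 / 497.742 = 0.1084.

10.84 mass %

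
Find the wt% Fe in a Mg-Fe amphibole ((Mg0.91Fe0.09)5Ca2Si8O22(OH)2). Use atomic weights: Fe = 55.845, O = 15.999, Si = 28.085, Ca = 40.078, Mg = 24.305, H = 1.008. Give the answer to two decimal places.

Molar mass of (Mg0.91Fe0.09)5Ca2Si8O22(OH)2: 4.55·24.305 + 0.45·55.845 + 2·40.078 + 8·28.085 + 24·15.999 + 2·1.008 = 826.546 g/mol.
Mass of Fe per formula unit: 0.45 × 55.845 = 25.130 g.
Weight fraction Fe = 25.130 / 826.546 = 0.0304.

3.04 mass %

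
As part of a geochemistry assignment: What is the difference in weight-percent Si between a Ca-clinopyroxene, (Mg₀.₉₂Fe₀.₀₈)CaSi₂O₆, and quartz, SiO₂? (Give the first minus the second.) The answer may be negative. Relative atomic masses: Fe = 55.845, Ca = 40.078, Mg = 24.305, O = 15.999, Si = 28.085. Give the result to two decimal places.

Si in (Mg₀.₉₂Fe₀.₀₈)CaSi₂O₆: molar mass 219.070 g/mol; 2×28.085 = 56.170 g → 25.64 wt%.
Si in SiO₂: molar mass 60.083 g/mol; 1×28.085 = 28.085 g → 46.74 wt%.
Difference = 25.64 − 46.74 = -21.10 percentage points.

-21.10 percentage points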